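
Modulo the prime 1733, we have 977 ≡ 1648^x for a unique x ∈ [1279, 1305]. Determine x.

Compute 1648^1279 mod 1733 = 977, then multiply by 1648 repeatedly:
  1648^1279=977
Found 977 at exponent 1279.

1279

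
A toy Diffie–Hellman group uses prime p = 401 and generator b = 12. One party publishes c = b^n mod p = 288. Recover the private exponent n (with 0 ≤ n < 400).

Baby-step giant-step with m = ceil(sqrt(400)) = 20.
Baby table (12^j mod 401 for j=0..19):
  0:1  1:12  2:144  3:124  4:285  5:212  6:138  7:52
  8:223  9:270  10:32  11:384  12:197  13:359  14:298  15:368
  16:5  17:60  18:319  19:219
Giant step factor: 12^(-20) ≡ 56 (mod 401).
Scan 288·56^i mod 401 for i = 0, 1, …:
  i=0: 288   i=1: 88   i=2: 116   i=3: 80
  i=4: 69   i=5: 255   i=6: 245   i=7: 86
  i=8: 4   i=9: 224   i=10: 113   i=11: 313
  i=12: 285
Match at i=12, j=4: n = 12·20 + 4 = 244.

244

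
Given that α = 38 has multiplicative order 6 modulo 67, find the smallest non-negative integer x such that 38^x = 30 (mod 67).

5

Successive powers of 38 modulo 67:
  38^0=1  38^1=38  38^2=37  38^3=66  38^4=29  38^5=30
So 38^5 ≡ 30 (mod 67), giving x = 5.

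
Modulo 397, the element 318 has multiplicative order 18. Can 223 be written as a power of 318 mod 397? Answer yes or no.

⟨318⟩ has order 18; its elements mod 397 are {1, 14, 34, 35, 79, 85, 93, 111, 196, 201, 286, 304, 312, 318, 362, 363, 383, 396}.
223 is not in this set.

no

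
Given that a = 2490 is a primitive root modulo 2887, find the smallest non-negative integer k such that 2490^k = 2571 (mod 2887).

25

Successive powers of 2490 modulo 2887:
  2490^0=1  2490^1=2490  2490^2=1711  2490^3=2065  2490^4=103  2490^5=2414
  2490^6=126  2490^7=1944  2490^8=1948  2490^9=360  2490^10=1430  2490^11=1029
  2490^12=1441  2490^13=2436  2490^14=53  2490^15=2055  2490^16=1186  2490^17=2626
  2490^18=2572  2490^19=914  2490^20=904  2490^21=1987  2490^22=2199  2490^23=1758
  2490^24=728  2490^25=2571
So 2490^25 ≡ 2571 (mod 2887), giving k = 25.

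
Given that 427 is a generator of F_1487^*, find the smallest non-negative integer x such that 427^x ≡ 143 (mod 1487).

821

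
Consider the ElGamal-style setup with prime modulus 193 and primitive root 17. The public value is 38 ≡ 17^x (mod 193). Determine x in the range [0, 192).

173

Baby-step giant-step with m = ceil(sqrt(192)) = 14.
Baby table (17^j mod 193 for j=0..13):
  0:1  1:17  2:96  3:88  4:145  5:149  6:24  7:22
  8:181  9:182  10:6  11:102  12:190  13:142
Giant step factor: 17^(-14) ≡ 65 (mod 193).
Scan 38·65^i mod 193 for i = 0, 1, …:
  i=0: 38   i=1: 154   i=2: 167   i=3: 47
  i=4: 160   i=5: 171   i=6: 114   i=7: 76
  i=8: 115   i=9: 141   i=10: 94   i=11: 127
  i=12: 149
Match at i=12, j=5: x = 12·14 + 5 = 173.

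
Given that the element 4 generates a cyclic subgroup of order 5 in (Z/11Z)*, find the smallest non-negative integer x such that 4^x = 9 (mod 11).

Successive powers of 4 modulo 11:
  4^0=1  4^1=4  4^2=5  4^3=9
So 4^3 ≡ 9 (mod 11), giving x = 3.

3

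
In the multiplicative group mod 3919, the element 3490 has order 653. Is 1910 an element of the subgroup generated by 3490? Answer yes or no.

yes

1910 ∈ ⟨3490⟩ iff 1910^653 ≡ 1 (mod 3919), since |⟨3490⟩| = 653.
1910^653 mod 3919 = 1.
Since 1 = 1, 1910 lies in the subgroup.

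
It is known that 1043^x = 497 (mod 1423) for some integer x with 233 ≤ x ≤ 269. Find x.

248

Compute 1043^233 mod 1423 = 468, then multiply by 1043 repeatedly:
  1043^233=468  1043^234=35  1043^235=930  1043^236=927  1043^237=644
  1043^238=36  1043^239=550  1043^240=181  1043^241=947  1043^242=159
  1043^243=769  1043^244=918  1043^245=1218  1043^246=1058  1043^247=669
  1043^248=497
Found 497 at exponent 248.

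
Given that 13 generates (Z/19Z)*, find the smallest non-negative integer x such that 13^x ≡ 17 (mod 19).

Successive powers of 13 modulo 19:
  13^0=1  13^1=13  13^2=17
So 13^2 ≡ 17 (mod 19), giving x = 2.

2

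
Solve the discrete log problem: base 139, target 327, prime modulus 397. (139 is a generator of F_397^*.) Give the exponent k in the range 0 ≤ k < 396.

Baby-step giant-step with m = ceil(sqrt(396)) = 20.
Baby table (139^j mod 397 for j=0..19):
  0:1  1:139  2:265  3:311  4:353  5:236  6:250  7:211
  8:348  9:335  10:116  11:244  12:171  13:346  14:57  15:380
  16:19  17:259  18:271  19:351
Giant step factor: 139^(-20) ≡ 293 (mod 397).
Scan 327·293^i mod 397 for i = 0, 1, …:
  i=0: 327   i=1: 134   i=2: 356   i=3: 294
  i=4: 390   i=5: 331   i=6: 115   i=7: 347
  i=8: 39   i=9: 311
Match at i=9, j=3: k = 9·20 + 3 = 183.

183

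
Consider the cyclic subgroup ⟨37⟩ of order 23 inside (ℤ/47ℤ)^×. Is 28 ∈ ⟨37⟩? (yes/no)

yes

28 ∈ ⟨37⟩ iff 28^23 ≡ 1 (mod 47), since |⟨37⟩| = 23.
28^23 mod 47 = 1.
Since 1 = 1, 28 lies in the subgroup.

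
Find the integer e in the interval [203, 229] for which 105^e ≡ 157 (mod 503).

Compute 105^203 mod 503 = 191, then multiply by 105 repeatedly:
  105^203=191  105^204=438  105^205=217  105^206=150  105^207=157
Found 157 at exponent 207.

207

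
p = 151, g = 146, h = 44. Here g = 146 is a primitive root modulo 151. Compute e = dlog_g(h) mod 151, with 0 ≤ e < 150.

Baby-step giant-step with m = ceil(sqrt(150)) = 13.
Baby table (146^j mod 151 for j=0..12):
  0:1  1:146  2:25  3:26  4:21  5:46  6:72  7:93
  8:139  9:60  10:2  11:141  12:50
Giant step factor: 146^(-13) ≡ 61 (mod 151).
Scan 44·61^i mod 151 for i = 0, 1, …:
  i=0: 44   i=1: 117   i=2: 40   i=3: 24
  i=4: 105   i=5: 63   i=6: 68   i=7: 71
  i=8: 103   i=9: 92   i=10: 25
Match at i=10, j=2: e = 10·13 + 2 = 132.

132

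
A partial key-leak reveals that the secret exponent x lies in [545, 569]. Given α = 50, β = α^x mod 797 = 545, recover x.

555

Compute 50^545 mod 797 = 766, then multiply by 50 repeatedly:
  50^545=766  50^546=44  50^547=606  50^548=14  50^549=700
  50^550=729  50^551=585  50^552=558  50^553=5  50^554=250
  50^555=545
Found 545 at exponent 555.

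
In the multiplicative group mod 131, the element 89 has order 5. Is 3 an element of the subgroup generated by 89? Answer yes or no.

no

⟨89⟩ has order 5; its elements mod 131 are {1, 53, 58, 61, 89}.
3 is not in this set.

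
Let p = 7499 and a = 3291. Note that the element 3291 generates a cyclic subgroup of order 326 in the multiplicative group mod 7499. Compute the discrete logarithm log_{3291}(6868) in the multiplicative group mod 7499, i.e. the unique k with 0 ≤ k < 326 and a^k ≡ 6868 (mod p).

68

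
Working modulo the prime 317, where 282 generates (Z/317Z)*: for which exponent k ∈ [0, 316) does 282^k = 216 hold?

Baby-step giant-step with m = ceil(sqrt(316)) = 18.
Baby table (282^j mod 317 for j=0..17):
  0:1  1:282  2:274  3:237  4:264  5:270  6:60  7:119
  8:273  9:272  10:307  11:33  12:113  13:166  14:213  15:153
  16:34  17:78
Giant step factor: 282^(-18) ≡ 250 (mod 317).
Scan 216·250^i mod 317 for i = 0, 1, …:
  i=0: 216   i=1: 110   i=2: 238   i=3: 221
  i=4: 92   i=5: 176   i=6: 254   i=7: 100
  i=8: 274
Match at i=8, j=2: k = 8·18 + 2 = 146.

146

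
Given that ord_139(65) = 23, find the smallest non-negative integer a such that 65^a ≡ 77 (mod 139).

22

Successive powers of 65 modulo 139:
  65^0=1  65^1=65  65^2=55  65^3=100  65^4=106  65^5=79
  65^6=131  65^7=36  65^8=116  65^9=34  65^10=125  65^11=63
  65^12=64  65^13=129  65^14=45  65^15=6  65^16=112  65^17=52
  65^18=44  65^19=80  65^20=57  65^21=91  65^22=77
So 65^22 ≡ 77 (mod 139), giving a = 22.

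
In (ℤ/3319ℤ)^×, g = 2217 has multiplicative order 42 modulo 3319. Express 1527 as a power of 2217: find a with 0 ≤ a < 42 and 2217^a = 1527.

Successive powers of 2217 modulo 3319:
  2217^0=1  2217^1=2217  2217^2=2969  2217^3=696  2217^4=3016  2217^5=2006
  2217^6=3161  2217^7=1528  2217^8=2196  2217^9=2878  2217^10=1408  2217^11=1676
  2217^12=1731  2217^13=863  2217^14=1527
So 2217^14 ≡ 1527 (mod 3319), giving a = 14.

14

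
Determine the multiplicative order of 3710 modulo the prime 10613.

The order of 3710 must divide p − 1 = 10612 = 2^2 · 7 · 379.
Divisors: 1, 2, 4, 7, 14, 28, 379, 758, 1516, 2653, 5306, 10612.
Check each in increasing order: 3710^1 ≡ 3710;  3710^2 ≡ 9652;  3710^4 ≡ 190;  3710^7 ≡ 8277;  3710^14 ≡ 1814;  3710^28 ≡ 566;  3710^379 ≡ 8128;  3710^758 ≡ 9072;  3710^1516 ≡ 7982;  3710^2653 ≡ 10612;  3710^5306 ≡ 1.
Smallest exponent giving 1 is 5306.

5306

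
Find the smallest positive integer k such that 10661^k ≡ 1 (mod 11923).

5961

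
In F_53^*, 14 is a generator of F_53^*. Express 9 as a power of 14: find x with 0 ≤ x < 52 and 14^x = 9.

30

Successive powers of 14 modulo 53:
  14^0=1  14^1=14  14^2=37  14^3=41  14^4=44  14^5=33
  14^6=38  14^7=2  14^8=28  14^9=21  14^10=29  14^11=35
  14^12=13  14^13=23  14^14=4  14^15=3  14^16=42  14^17=5
  14^18=17  14^19=26  14^20=46  14^21=8  14^22=6  14^23=31
  14^24=10  14^25=34  14^26=52  14^27=39  14^28=16  14^29=12
  14^30=9
So 14^30 ≡ 9 (mod 53), giving x = 30.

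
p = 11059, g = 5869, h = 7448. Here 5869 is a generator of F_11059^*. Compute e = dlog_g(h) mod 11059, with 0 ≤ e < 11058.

Baby-step giant-step with m = ceil(sqrt(11058)) = 106.
Baby table (5869^j mod 11059 for j=0..105):
  0:1  1:5869  2:7435  3:8260  4:6343  5:2473  6:4629  7:6697
  8:1007  9:4577  10:102  11:1452  12:6358  13:2036  14:5564  15:8948
  16:7680  17:8495  18:3183  19:2376  20:10404  21:4337  22:7094  23:8610
  24:3519  25:5858  26:9230  27:3888  28:3955  29:10113  30:10603  31:14
  32:4753  33:4559  34:5050  35:330  36:1445  37:9511  38:5286  39:3039
  40:8783  41:1428  42:9269  43:540  44:6386  45:483  46:3623  47:7989
  48:8340  49:326  50:87  51:1889  52:5423  53:10844  54:9950  55:5030
  56:4599  57:7571  58:10196  59:75  60:8874  61:4675  62:196  63:188
  64:8531  65:4346  66:4620  67:9171  68:446  69:7650  70:9369  71:1313
  72:8933  73:8117  74:7560  75:932  76:6762  77:6486  78:1256  79:6170
  80:4564  81:1218  82:4328  83:9568  84:8049  85:6592  86:4066  87:9091
  88:6463  89:10036  90:1050  91:2587  92:10155  93:2744  94:2632  95:8844
  96:5549  97:9385  98:6745  99:6244  100:7569  101:9517  102:7323  103:3413
  104:3048  105:6309
Giant step factor: 5869^(-106) ≡ 2730 (mod 11059).
Scan 7448·2730^i mod 11059 for i = 0, 1, …:
  i=0: 7448   i=1: 6598   i=2: 8488   i=3: 3635
  i=4: 3627   i=5: 3905   i=6: 10833   i=7: 2324
  i=8: 7713   i=9: 154     …   i=68: 2140
  i=69: 3048
Match at i=69, j=104: e = 69·106 + 104 = 7418.

7418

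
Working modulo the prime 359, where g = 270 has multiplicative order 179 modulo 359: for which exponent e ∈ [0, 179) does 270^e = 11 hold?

89

Baby-step giant-step with m = ceil(sqrt(179)) = 14.
Baby table (270^j mod 359 for j=0..13):
  0:1  1:270  2:23  3:107  4:170  5:307  6:320  7:240
  8:180  9:135  10:191  11:233  12:85  13:333
Giant step factor: 270^(-14) ≡ 92 (mod 359).
Scan 11·92^i mod 359 for i = 0, 1, …:
  i=0: 11   i=1: 294   i=2: 123   i=3: 187
  i=4: 331   i=5: 296   i=6: 307
Match at i=6, j=5: e = 6·14 + 5 = 89.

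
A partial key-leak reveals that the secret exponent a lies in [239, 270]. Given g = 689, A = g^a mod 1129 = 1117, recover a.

Compute 689^239 mod 1129 = 299, then multiply by 689 repeatedly:
  689^239=299  689^240=533  689^241=312  689^242=458  689^243=571
  689^244=527  689^245=694  689^246=599  689^247=626  689^248=36
  689^249=1095  689^250=283  689^251=799  689^252=688  689^253=981
  689^254=767  689^255=91  689^256=604  689^257=684  689^258=483
  689^259=861  689^260=504  689^261=653  689^262=575  689^263=1025
  689^264=600  689^265=186  689^266=577  689^267=145  689^268=553
  689^269=544  689^270=1117
Found 1117 at exponent 270.

270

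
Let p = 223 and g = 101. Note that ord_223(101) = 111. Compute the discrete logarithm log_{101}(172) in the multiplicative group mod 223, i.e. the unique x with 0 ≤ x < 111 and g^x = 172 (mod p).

Baby-step giant-step with m = ceil(sqrt(111)) = 11.
Baby table (101^j mod 223 for j=0..10):
  0:1  1:101  2:166  3:41  4:127  5:116  6:120  7:78
  8:73  9:14  10:76
Giant step factor: 101^(-11) ≡ 121 (mod 223).
Scan 172·121^i mod 223 for i = 0, 1, …:
  i=0: 172   i=1: 73
Match at i=1, j=8: x = 1·11 + 8 = 19.

19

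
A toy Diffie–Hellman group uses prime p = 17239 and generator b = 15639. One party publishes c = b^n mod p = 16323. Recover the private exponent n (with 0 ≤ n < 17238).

Baby-step giant-step with m = ceil(sqrt(17238)) = 132.
Baby table (15639^j mod 17239 for j=0..131):
  0:1  1:15639  2:8628  3:3639  4:4382  5:5073  6:2769  7:23
  8:14917  9:8815  10:14741  11:14591  12:13245  13:11970  14:529  15:15550
  16:13116  17:11502  18:8052  19:11572  20:16725  21:12167  22:12870  23:8605
  24:5961  25:12806  26:7571  27:5417  28:4017  29:2947  30:8286  31:16430
  32:1475  33:1743  34:3918  35:6196  36:16064  37:949  38:15871  39:16686
  40:5611  41:3919  42:4596  43:7453  44:4588  45:3014  46:4520  47:8380
  48:3942  49:2274  50:16268  51:2090  52:366  53:526  54:3111  55:4471
  56:585  57:12145  58:13592  59:8418  60:12098  61:2597  62:16638  63:13455
  64:3511  65:2314  66:3985  67:2430  68:8014  69:3416  70:16402  71:11797
  72:1505  73:5460  74:4173  75:11932  76:9612  77:15227  78:12746  79:137
  80:4907  81:9784  82:15851  83:14208  84:5441  85:95  86:3151  87:9427
  88:925  89:2554  90:16482  91:4470  92:2185  93:3517  94:9953  95:4036
  96:7025  97:17067  98:16615  99:15777  100:11935  101:4812  102:6633  103:6424
  104:13283  105:2887  106:852  107:15920  108:7242  109:14647  110:9840  111:12446
  112:14684  113:2357  114:4141  115:11415  116:9340  117:2213  118:10434  119:10191
  120:2494  121:9048  122:3960  123:7952  124:16421  125:15875  126:10286  127:5645
  128:1236  129:4885  130:10506  131:15664
Giant step factor: 15639^(-132) ≡ 13537 (mod 17239).
Scan 16323·13537^i mod 17239 for i = 0, 1, …:
  i=0: 16323   i=1: 12188   i=2: 11726   i=3: 15389
  i=4: 4817   i=5: 9831   i=6: 14406   i=7: 6454
  i=8: 546   i=9: 12910     …   i=30: 3438
  i=31: 12145
Match at i=31, j=57: n = 31·132 + 57 = 4149.

4149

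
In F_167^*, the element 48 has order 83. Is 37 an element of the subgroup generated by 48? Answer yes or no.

no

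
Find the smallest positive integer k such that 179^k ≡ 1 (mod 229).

228

The order of 179 must divide p − 1 = 228 = 2^2 · 3 · 19.
Divisors: 1, 2, 3, 4, 6, 12, 19, 38, 57, 76, 114, 228.
Check each in increasing order: 179^1 ≡ 179;  179^2 ≡ 210;  179^3 ≡ 34;  179^4 ≡ 132;  179^6 ≡ 11;  179^12 ≡ 121;  179^19 ≡ 89;  179^38 ≡ 135;  179^57 ≡ 107;  179^76 ≡ 134;  179^114 ≡ 228;  179^228 ≡ 1.
Smallest exponent giving 1 is 228.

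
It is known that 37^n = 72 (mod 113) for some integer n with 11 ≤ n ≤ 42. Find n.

34

Compute 37^11 mod 113 = 92, then multiply by 37 repeatedly:
  37^11=92  37^12=14  37^13=66  37^14=69  37^15=67
  37^16=106  37^17=80  37^18=22  37^19=23  37^20=60
  37^21=73  37^22=102  37^23=45  37^24=83  37^25=20
  37^26=62  37^27=34  37^28=15  37^29=103  37^30=82
  37^31=96  37^32=49  37^33=5  37^34=72
Found 72 at exponent 34.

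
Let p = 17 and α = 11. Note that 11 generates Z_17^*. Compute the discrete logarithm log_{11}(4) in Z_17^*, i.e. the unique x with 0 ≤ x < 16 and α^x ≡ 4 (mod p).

4

Successive powers of 11 modulo 17:
  11^0=1  11^1=11  11^2=2  11^3=5  11^4=4
So 11^4 ≡ 4 (mod 17), giving x = 4.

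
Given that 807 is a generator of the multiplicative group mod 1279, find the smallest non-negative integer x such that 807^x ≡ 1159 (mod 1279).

190

Baby-step giant-step with m = ceil(sqrt(1278)) = 36.
Baby table (807^j mod 1279 for j=0..35):
  0:1  1:807  2:238  3:216  4:368  5:248  6:612  7:190
  8:1129  9:455  10:112  11:854  12:1076  13:1170  14:288  15:917
  16:757  17:816  18:1106  19:1079  20:1033  21:1002  22:286  23:582
  24:281  25:384  26:370  27:583  28:1088  29:622  30:586  31:951
  32:57  33:1234  34:776  35:801
Giant step factor: 807^(-36) ≡ 642 (mod 1279).
Scan 1159·642^i mod 1279 for i = 0, 1, …:
  i=0: 1159   i=1: 979   i=2: 529   i=3: 683
  i=4: 1068   i=5: 112
Match at i=5, j=10: x = 5·36 + 10 = 190.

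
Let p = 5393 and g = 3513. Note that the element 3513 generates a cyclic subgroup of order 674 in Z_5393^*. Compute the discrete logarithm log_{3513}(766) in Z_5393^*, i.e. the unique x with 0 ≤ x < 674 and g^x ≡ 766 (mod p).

663

Baby-step giant-step with m = ceil(sqrt(674)) = 26.
Baby table (3513^j mod 5393 for j=0..25):
  0:1  1:3513  2:1985  3:156  4:3335  5:2259  6:2764  7:2532
  8:1859  9:5137  10:1303  11:4175  12:3208  13:3727  14:4140  15:4292
  16:4361  17:4073  18:820  19:798  20:4407  21:3881  22:449  23:2581
  24:1420  25:5328
Giant step factor: 3513^(-26) ≡ 2566 (mod 5393).
Scan 766·2566^i mod 5393 for i = 0, 1, …:
  i=0: 766   i=1: 2504   i=2: 2201   i=3: 1295
  i=4: 882   i=5: 3545   i=6: 3872   i=7: 1646
  i=8: 917   i=9: 1674     …   i=24: 550
  i=25: 3727
Match at i=25, j=13: x = 25·26 + 13 = 663.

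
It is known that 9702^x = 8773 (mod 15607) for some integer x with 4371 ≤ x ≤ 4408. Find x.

4378

Compute 9702^4371 mod 15607 = 12646, then multiply by 9702 repeatedly:
  9702^4371=12646  9702^4372=4865  9702^4373=4662  9702^4374=1638  9702^4375=3950
  9702^4376=7715  9702^4377=15365  9702^4378=8773
Found 8773 at exponent 4378.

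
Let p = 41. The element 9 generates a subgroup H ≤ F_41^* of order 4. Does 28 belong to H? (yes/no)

no

⟨9⟩ has order 4; its elements mod 41 are {1, 9, 32, 40}.
28 is not in this set.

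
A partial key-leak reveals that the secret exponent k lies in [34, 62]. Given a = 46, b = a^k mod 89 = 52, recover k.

Compute 46^34 mod 89 = 18, then multiply by 46 repeatedly:
  46^34=18  46^35=27  46^36=85  46^37=83  46^38=80
  46^39=31  46^40=2  46^41=3  46^42=49  46^43=29
  46^44=88  46^45=43  46^46=20  46^47=30  46^48=45
  46^49=23  46^50=79  46^51=74  46^52=22  46^53=33
  46^54=5  46^55=52
Found 52 at exponent 55.

55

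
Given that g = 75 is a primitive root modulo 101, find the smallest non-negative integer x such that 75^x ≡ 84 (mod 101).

40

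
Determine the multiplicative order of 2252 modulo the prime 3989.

The order of 2252 must divide p − 1 = 3988 = 2^2 · 997.
Divisors: 1, 2, 4, 997, 1994, 3988.
Check each in increasing order: 2252^1 ≡ 2252;  2252^2 ≡ 1485;  2252^4 ≡ 3297;  2252^997 ≡ 3988;  2252^1994 ≡ 1.
Smallest exponent giving 1 is 1994.

1994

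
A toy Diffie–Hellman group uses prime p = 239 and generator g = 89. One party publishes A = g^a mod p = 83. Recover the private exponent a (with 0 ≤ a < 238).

Baby-step giant-step with m = ceil(sqrt(238)) = 16.
Baby table (89^j mod 239 for j=0..15):
  0:1  1:89  2:34  3:158  4:200  5:114  6:108  7:52
  8:87  9:95  10:90  11:123  12:192  13:119  14:75  15:222
Giant step factor: 89^(-16) ≡ 121 (mod 239).
Scan 83·121^i mod 239 for i = 0, 1, …:
  i=0: 83   i=1: 5   i=2: 127   i=3: 71
  i=4: 226   i=5: 100   i=6: 150   i=7: 225
  i=8: 218   i=9: 88   i=10: 132   i=11: 198
  i=12: 58   i=13: 87
Match at i=13, j=8: a = 13·16 + 8 = 216.

216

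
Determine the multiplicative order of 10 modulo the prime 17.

16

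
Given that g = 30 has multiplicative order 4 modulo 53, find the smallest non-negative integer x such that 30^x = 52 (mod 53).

2

Successive powers of 30 modulo 53:
  30^0=1  30^1=30  30^2=52
So 30^2 ≡ 52 (mod 53), giving x = 2.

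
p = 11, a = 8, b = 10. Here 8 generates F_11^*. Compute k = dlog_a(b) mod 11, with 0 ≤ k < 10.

5

Successive powers of 8 modulo 11:
  8^0=1  8^1=8  8^2=9  8^3=6  8^4=4  8^5=10
So 8^5 ≡ 10 (mod 11), giving k = 5.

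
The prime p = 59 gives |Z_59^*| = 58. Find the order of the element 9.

The order of 9 must divide p − 1 = 58 = 2 · 29.
Divisors: 1, 2, 29, 58.
Check each in increasing order: 9^1 ≡ 9;  9^2 ≡ 22;  9^29 ≡ 1.
Smallest exponent giving 1 is 29.

29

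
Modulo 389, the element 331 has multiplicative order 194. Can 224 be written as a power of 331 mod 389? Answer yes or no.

no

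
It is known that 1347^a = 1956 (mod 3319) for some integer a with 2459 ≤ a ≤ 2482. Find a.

2481

Compute 1347^2459 mod 3319 = 2836, then multiply by 1347 repeatedly:
  1347^2459=2836  1347^2460=3242  1347^2461=2489  1347^2462=493  1347^2463=271
  1347^2464=3266  1347^2465=1627  1347^2466=1029  1347^2467=2040  1347^2468=3067
  1347^2469=2413  1347^2470=1010  1347^2471=2999  1347^2472=430  1347^2473=1704
  1347^2474=1859  1347^2475=1547  1347^2476=2796  1347^2477=2466  1347^2478=2702
  1347^2479=1970  1347^2480=1709  1347^2481=1956
Found 1956 at exponent 2481.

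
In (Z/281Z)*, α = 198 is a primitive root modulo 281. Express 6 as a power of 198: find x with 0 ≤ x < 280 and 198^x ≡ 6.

Baby-step giant-step with m = ceil(sqrt(280)) = 17.
Baby table (198^j mod 281 for j=0..16):
  0:1  1:198  2:145  3:48  4:231  5:216  6:56  7:129
  8:252  9:159  10:10  11:13  12:45  13:199  14:62  15:193
  16:279
Giant step factor: 198^(-17) ≡ 259 (mod 281).
Scan 6·259^i mod 281 for i = 0, 1, …:
  i=0: 6   i=1: 149   i=2: 94   i=3: 180
  i=4: 255   i=5: 10
Match at i=5, j=10: x = 5·17 + 10 = 95.

95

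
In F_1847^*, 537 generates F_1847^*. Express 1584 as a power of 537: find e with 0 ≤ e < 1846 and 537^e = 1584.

20

Successive powers of 537 modulo 1847:
  537^0=1  537^1=537  537^2=237  537^3=1673  537^4=759  537^5=1243
  537^6=724  537^7=918  537^8=1664  537^9=1467  537^10=957  537^11=443
  537^12=1475  537^13=1559  537^14=492  537^15=83  537^16=243  537^17=1201
  537^18=334  537^19=199  537^20=1584
So 537^20 ≡ 1584 (mod 1847), giving e = 20.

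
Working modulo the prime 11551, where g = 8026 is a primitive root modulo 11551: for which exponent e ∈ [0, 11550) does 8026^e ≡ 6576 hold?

9988

Baby-step giant-step with m = ceil(sqrt(11550)) = 108.
Baby table (8026^j mod 11551 for j=0..107):
  0:1  1:8026  2:8300  3:1183  4:11387  5:550  6:1818  7:2355
  8:3794  9:2208  10:2174  11:6514  12:1538  13:7520  14:1545  15:5947
  16:1890  17:2677  18:742  19:6527  20:1917  21:11461  22:5373  23:3815
  24:9040  25:3209  26:8255  27:9645  28:7519  29:5070  30:9198  31:707
  32:2841  33:192  34:4709  35:11113  36:7667  37:3165  38:1641  39:2526
  40:1671  41:735  42:8100  43:1572  44:3180  45:6521  46:11516  47:7865
  48:9826  49:4799  50:5740  51:3852  52:5676  53:9983  54:5822  55:3577
  56:4767  57:3030  58:3925  59:2473  60:3680  61:11324  62:3156  63:10264
  64:8683  65:2575  66:2211  67:3150  68:8312  69:5087  70:7028  71:3195
  72:11401  73:8955  74:2508  75:7366  76:1498  77:9908  78:4524  79:4831
  80:8450  81:3779  82:8879  83:4735  84:320  85:3998  86:10821  87:8928
  88:5275  89:2735  90:4210  91:2785  92:1225  93:1949  94:2620  95:5300
  96:7018  97:3792  98:9258  99:8676  100:4148  101:1866  102:6420  103:9460
  104:1237  105:5853  106:9812  107:7945
Giant step factor: 8026^(-108) ≡ 4458 (mod 11551).
Scan 6576·4458^i mod 11551 for i = 0, 1, …:
  i=0: 6576   i=1: 10921   i=2: 9904   i=3: 4110
  i=4: 2494   i=5: 6190   i=6: 11232   i=7: 10222
  i=8: 981   i=9: 7020     …   i=91: 5769
  i=92: 5676
Match at i=92, j=52: e = 92·108 + 52 = 9988.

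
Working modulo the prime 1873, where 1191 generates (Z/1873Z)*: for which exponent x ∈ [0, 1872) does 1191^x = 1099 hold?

1160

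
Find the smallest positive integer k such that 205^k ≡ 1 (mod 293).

The order of 205 must divide p − 1 = 292 = 2^2 · 73.
Divisors: 1, 2, 4, 73, 146, 292.
Check each in increasing order: 205^1 ≡ 205;  205^2 ≡ 126;  205^4 ≡ 54;  205^73 ≡ 1.
Smallest exponent giving 1 is 73.

73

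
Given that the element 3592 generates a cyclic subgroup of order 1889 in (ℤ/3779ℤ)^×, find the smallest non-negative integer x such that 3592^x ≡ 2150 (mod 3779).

1777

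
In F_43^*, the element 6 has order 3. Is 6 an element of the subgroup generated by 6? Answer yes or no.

⟨6⟩ has order 3; its elements mod 43 are {1, 6, 36}.
6 is in this set.

yes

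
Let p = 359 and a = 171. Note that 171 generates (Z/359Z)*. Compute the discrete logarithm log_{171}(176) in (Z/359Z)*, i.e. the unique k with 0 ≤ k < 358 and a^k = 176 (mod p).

330

Baby-step giant-step with m = ceil(sqrt(358)) = 19.
Baby table (171^j mod 359 for j=0..18):
  0:1  1:171  2:162  3:59  4:37  5:224  6:250  7:29
  8:292  9:31  10:275  11:355  12:34  13:70  14:123  15:211
  16:181  17:77  18:243
Giant step factor: 171^(-19) ≡ 71 (mod 359).
Scan 176·71^i mod 359 for i = 0, 1, …:
  i=0: 176   i=1: 290   i=2: 127   i=3: 42
  i=4: 110   i=5: 271   i=6: 214   i=7: 116
  i=8: 338   i=9: 304     …   i=16: 233
  i=17: 29
Match at i=17, j=7: k = 17·19 + 7 = 330.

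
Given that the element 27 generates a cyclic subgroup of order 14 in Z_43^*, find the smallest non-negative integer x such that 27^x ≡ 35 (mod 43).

Successive powers of 27 modulo 43:
  27^0=1  27^1=27  27^2=41  27^3=32  27^4=4  27^5=22
  27^6=35
So 27^6 ≡ 35 (mod 43), giving x = 6.

6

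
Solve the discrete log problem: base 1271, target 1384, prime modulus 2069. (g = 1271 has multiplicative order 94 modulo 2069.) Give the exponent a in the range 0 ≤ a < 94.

Baby-step giant-step with m = ceil(sqrt(94)) = 10.
Baby table (1271^j mod 2069 for j=0..9):
  0:1  1:1271  2:1621  3:1636  4:11  5:1567  6:1279  7:1444
  8:121  9:685
Giant step factor: 1271^(-10) ≡ 2064 (mod 2069).
Scan 1384·2064^i mod 2069 for i = 0, 1, …:
  i=0: 1384   i=1: 1356   i=2: 1496   i=3: 796
  i=4: 158   i=5: 1279
Match at i=5, j=6: a = 5·10 + 6 = 56.

56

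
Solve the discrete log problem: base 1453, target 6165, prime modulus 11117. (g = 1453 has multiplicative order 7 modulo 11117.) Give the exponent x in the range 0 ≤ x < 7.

3

Successive powers of 1453 modulo 11117:
  1453^0=1  1453^1=1453  1453^2=10096  1453^3=6165
So 1453^3 ≡ 6165 (mod 11117), giving x = 3.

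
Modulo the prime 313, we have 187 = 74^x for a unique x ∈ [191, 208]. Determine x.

205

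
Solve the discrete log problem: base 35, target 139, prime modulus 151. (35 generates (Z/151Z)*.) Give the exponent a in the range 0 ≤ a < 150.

124

Baby-step giant-step with m = ceil(sqrt(150)) = 13.
Baby table (35^j mod 151 for j=0..12):
  0:1  1:35  2:17  3:142  4:138  5:149  6:81  7:117
  8:18  9:26  10:4  11:140  12:68
Giant step factor: 35^(-13) ≡ 130 (mod 151).
Scan 139·130^i mod 151 for i = 0, 1, …:
  i=0: 139   i=1: 101   i=2: 144   i=3: 147
  i=4: 84   i=5: 48   i=6: 49   i=7: 28
  i=8: 16   i=9: 117
Match at i=9, j=7: a = 9·13 + 7 = 124.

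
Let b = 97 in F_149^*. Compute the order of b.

The order of 97 must divide p − 1 = 148 = 2^2 · 37.
Divisors: 1, 2, 4, 37, 74, 148.
Check each in increasing order: 97^1 ≡ 97;  97^2 ≡ 22;  97^4 ≡ 37;  97^37 ≡ 105;  97^74 ≡ 148;  97^148 ≡ 1.
Smallest exponent giving 1 is 148.

148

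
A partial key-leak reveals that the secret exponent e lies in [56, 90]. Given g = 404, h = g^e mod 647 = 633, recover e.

81

Compute 404^56 mod 647 = 169, then multiply by 404 repeatedly:
  404^56=169  404^57=341  404^58=600  404^59=422  404^60=327
  404^61=120  404^62=602  404^63=583  404^64=24  404^65=638
  404^66=246  404^67=393  404^68=257  404^69=308  404^70=208
  404^71=569  404^72=191  404^73=171  404^74=502  404^75=297
  404^76=293  404^77=618  404^78=577  404^79=188  404^80=253
  404^81=633
Found 633 at exponent 81.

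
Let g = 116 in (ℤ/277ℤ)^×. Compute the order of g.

3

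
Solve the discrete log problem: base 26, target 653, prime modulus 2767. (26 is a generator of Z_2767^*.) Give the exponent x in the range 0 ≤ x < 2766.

331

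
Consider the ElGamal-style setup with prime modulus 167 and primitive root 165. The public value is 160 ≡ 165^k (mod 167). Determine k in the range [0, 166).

115

Baby-step giant-step with m = ceil(sqrt(166)) = 13.
Baby table (165^j mod 167 for j=0..12):
  0:1  1:165  2:4  3:159  4:16  5:135  6:64  7:39
  8:89  9:156  10:22  11:123  12:88
Giant step factor: 165^(-13) ≡ 37 (mod 167).
Scan 160·37^i mod 167 for i = 0, 1, …:
  i=0: 160   i=1: 75   i=2: 103   i=3: 137
  i=4: 59   i=5: 12   i=6: 110   i=7: 62
  i=8: 123
Match at i=8, j=11: k = 8·13 + 11 = 115.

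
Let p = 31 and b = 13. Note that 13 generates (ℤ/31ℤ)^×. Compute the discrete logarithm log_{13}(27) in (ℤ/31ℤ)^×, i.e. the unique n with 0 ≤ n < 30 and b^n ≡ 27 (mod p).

Successive powers of 13 modulo 31:
  13^0=1  13^1=13  13^2=14  13^3=27
So 13^3 ≡ 27 (mod 31), giving n = 3.

3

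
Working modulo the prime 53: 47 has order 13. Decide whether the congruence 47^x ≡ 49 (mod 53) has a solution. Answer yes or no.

yes

⟨47⟩ has order 13; its elements mod 53 are {1, 10, 13, 15, 16, 24, 28, 36, 42, 44, 46, 47, 49}.
49 is in this set.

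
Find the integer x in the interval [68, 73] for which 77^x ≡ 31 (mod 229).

Compute 77^68 mod 229 = 171, then multiply by 77 repeatedly:
  77^68=171  77^69=114  77^70=76  77^71=127  77^72=161
  77^73=31
Found 31 at exponent 73.

73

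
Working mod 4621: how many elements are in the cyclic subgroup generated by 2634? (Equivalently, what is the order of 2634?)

55

The order of 2634 must divide p − 1 = 4620 = 2^2 · 3 · 5 · 7 · 11.
Divisors: 1, 2, 3, 4, 5, 6, 7, 10, 11, 12, 14, 15, 20, 21, 22, 28, 30, 33, 35, 42, 44, 55, 60, 66, 70, 77, 84, 105, 110, 132, 140, 154, 165, 210, 220, 231, 308, 330, 385, 420, 462, 660, 770, 924, 1155, 1540, 2310, 4620.
Check each in increasing order: 2634^1 ≡ 2634;  2634^2 ≡ 1835;  2634^3 ≡ 4445;  2634^4 ≡ 3137;  2634^5 ≡ 510;  2634^6 ≡ 3250;  2634^7 ≡ 2408;  2634^10 ≡ 1324;  2634^11 ≡ 3182;  2634^12 ≡ 3515;  2634^14 ≡ 3730;  2634^15 ≡ 574;  2634^20 ≡ 1617;  2634^21 ≡ 3237;  2634^22 ≡ 513;  2634^28 ≡ 3690;  2634^30 ≡ 1385;  2634^33 ≡ 1153;  2634^35 ≡ 3958;  2634^42 ≡ 2362;  2634^44 ≡ 4393;  2634^55 ≡ 1.
Smallest exponent giving 1 is 55.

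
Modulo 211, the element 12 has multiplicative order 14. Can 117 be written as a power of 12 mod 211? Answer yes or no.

117 ∈ ⟨12⟩ iff 117^14 ≡ 1 (mod 211), since |⟨12⟩| = 14.
117^14 mod 211 = 196.
Since 196 ≠ 1, 117 does not lie in the subgroup.

no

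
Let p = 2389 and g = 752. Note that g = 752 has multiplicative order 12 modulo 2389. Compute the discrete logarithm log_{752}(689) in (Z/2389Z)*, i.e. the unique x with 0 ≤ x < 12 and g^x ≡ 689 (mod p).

8

Successive powers of 752 modulo 2389:
  752^0=1  752^1=752  752^2=1700  752^3=285  752^4=1699  752^5=1922
  752^6=2388  752^7=1637  752^8=689
So 752^8 ≡ 689 (mod 2389), giving x = 8.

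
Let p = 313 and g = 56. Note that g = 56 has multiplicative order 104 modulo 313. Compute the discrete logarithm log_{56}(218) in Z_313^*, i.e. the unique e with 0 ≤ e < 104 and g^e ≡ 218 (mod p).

Baby-step giant-step with m = ceil(sqrt(104)) = 11.
Baby table (56^j mod 313 for j=0..10):
  0:1  1:56  2:6  3:23  4:36  5:138  6:216  7:202
  8:44  9:273  10:264
Giant step factor: 56^(-11) ≡ 283 (mod 313).
Scan 218·283^i mod 313 for i = 0, 1, …:
  i=0: 218   i=1: 33   i=2: 262   i=3: 278
  i=4: 111   i=5: 113   i=6: 53   i=7: 288
  i=8: 124   i=9: 36
Match at i=9, j=4: e = 9·11 + 4 = 103.

103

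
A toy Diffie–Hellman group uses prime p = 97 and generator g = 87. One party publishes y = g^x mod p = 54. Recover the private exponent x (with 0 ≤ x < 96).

Baby-step giant-step with m = ceil(sqrt(96)) = 10.
Baby table (87^j mod 97 for j=0..9):
  0:1  1:87  2:3  3:67  4:9  5:7  6:27  7:21
  8:81  9:63
Giant step factor: 87^(-10) ≡ 2 (mod 97).
Scan 54·2^i mod 97 for i = 0, 1, …:
  i=0: 54   i=1: 11   i=2: 22   i=3: 44
  i=4: 88   i=5: 79   i=6: 61   i=7: 25
  i=8: 50   i=9: 3
Match at i=9, j=2: x = 9·10 + 2 = 92.

92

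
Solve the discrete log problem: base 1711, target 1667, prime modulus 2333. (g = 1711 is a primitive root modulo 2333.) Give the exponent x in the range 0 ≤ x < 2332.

2074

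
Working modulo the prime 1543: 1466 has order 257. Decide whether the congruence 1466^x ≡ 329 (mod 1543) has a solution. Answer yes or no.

yes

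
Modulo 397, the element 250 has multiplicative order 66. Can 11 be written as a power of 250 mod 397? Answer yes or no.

no

11 ∈ ⟨250⟩ iff 11^66 ≡ 1 (mod 397), since |⟨250⟩| = 66.
11^66 mod 397 = 362.
Since 362 ≠ 1, 11 does not lie in the subgroup.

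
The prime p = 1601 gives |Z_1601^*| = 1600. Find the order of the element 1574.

1600

The order of 1574 must divide p − 1 = 1600 = 2^6 · 5^2.
Divisors: 1, 2, 4, 5, 8, 10, 16, 20, 25, 32, 40, 50, 64, 80, 100, 160, 200, 320, 400, 800, 1600.
Check each in increasing order: 1574^1 ≡ 1574;  1574^2 ≡ 729;  1574^4 ≡ 1510;  1574^5 ≡ 856;  1574^8 ≡ 276;  1574^10 ≡ 1079;  1574^16 ≡ 929;  1574^20 ≡ 314;  1574^25 ≡ 1417;  1574^32 ≡ 102;  1574^40 ≡ 935;  1574^50 ≡ 235;  1574^64 ≡ 798;  1574^80 ≡ 79;  1574^100 ≡ 791;  1574^160 ≡ 1438;  1574^200 ≡ 1291;  1574^320 ≡ 953;  1574^400 ≡ 40;  1574^800 ≡ 1600;  1574^1600 ≡ 1.
Smallest exponent giving 1 is 1600.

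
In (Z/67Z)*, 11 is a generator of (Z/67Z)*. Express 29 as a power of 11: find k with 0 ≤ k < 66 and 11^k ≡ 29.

Successive powers of 11 modulo 67:
  11^0=1  11^1=11  11^2=54  11^3=58  11^4=35  11^5=50
  11^6=14  11^7=20  11^8=19  11^9=8  11^10=21  11^11=30
  11^12=62  11^13=12  11^14=65  11^15=45  11^16=26  11^17=18
  11^18=64  11^19=34  11^20=39  11^21=27  11^22=29
So 11^22 ≡ 29 (mod 67), giving k = 22.

22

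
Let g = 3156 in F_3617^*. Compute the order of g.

3616

The order of 3156 must divide p − 1 = 3616 = 2^5 · 113.
Divisors: 1, 2, 4, 8, 16, 32, 113, 226, 452, 904, 1808, 3616.
Check each in increasing order: 3156^1 ≡ 3156;  3156^2 ≡ 2735;  3156^4 ≡ 269;  3156^8 ≡ 21;  3156^16 ≡ 441;  3156^32 ≡ 2780;  3156^113 ≡ 634;  3156^226 ≡ 469;  3156^452 ≡ 2941;  3156^904 ≡ 1234;  3156^1808 ≡ 3616;  3156^3616 ≡ 1.
Smallest exponent giving 1 is 3616.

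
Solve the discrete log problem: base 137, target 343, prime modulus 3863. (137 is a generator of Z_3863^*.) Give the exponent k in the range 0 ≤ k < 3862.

Baby-step giant-step with m = ceil(sqrt(3862)) = 63.
Baby table (137^j mod 3863 for j=0..62):
  0:1  1:137  2:3317  3:2458  4:665  5:2256  6:32  7:521
  8:1843  9:1396  10:1965  11:2658  12:1024  13:1220  14:1031  15:2179
  16:1072  17:70  18:1864  19:410  20:2088  21:194  22:3400  23:2240
  24:1703  25:1531  26:1145  27:2345  28:636  29:2146  30:414  31:2636
  32:1873  33:1643  34:1037  35:3001  36:1659  37:3229  38:1991  39:2357
  40:2280  41:3320  42:2869  43:2890  44:1904  45:2027  46:3426  47:1939
  48:2959  49:3631  50:2983  51:3056  52:1468  53:240  54:1976  55:302
  56:2744  57:1217  58:620  59:3817  60:1424  61:1938  62:2822
Giant step factor: 137^(-63) ≡ 2399 (mod 3863).
Scan 343·2399^i mod 3863 for i = 0, 1, …:
  i=0: 343   i=1: 38   i=2: 2313   i=3: 1619
  i=4: 1666   i=5: 2392   i=6: 1853   i=7: 2897
  i=8: 366   i=9: 1133     …   i=48: 2116
  i=49: 302
Match at i=49, j=55: k = 49·63 + 55 = 3142.

3142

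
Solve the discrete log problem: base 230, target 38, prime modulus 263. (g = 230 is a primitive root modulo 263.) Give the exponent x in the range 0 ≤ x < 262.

Baby-step giant-step with m = ceil(sqrt(262)) = 17.
Baby table (230^j mod 263 for j=0..16):
  0:1  1:230  2:37  3:94  4:54  5:59  6:157  7:79
  8:23  9:30  10:62  11:58  12:190  13:42  14:192  15:239
  16:3
Giant step factor: 230^(-17) ≡ 85 (mod 263).
Scan 38·85^i mod 263 for i = 0, 1, …:
  i=0: 38   i=1: 74   i=2: 241   i=3: 234
  i=4: 165   i=5: 86   i=6: 209   i=7: 144
  i=8: 142   i=9: 235   i=10: 250   i=11: 210
  i=12: 229   i=13: 3
Match at i=13, j=16: x = 13·17 + 16 = 237.

237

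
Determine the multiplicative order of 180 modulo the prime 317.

The order of 180 must divide p − 1 = 316 = 2^2 · 79.
Divisors: 1, 2, 4, 79, 158, 316.
Check each in increasing order: 180^1 ≡ 180;  180^2 ≡ 66;  180^4 ≡ 235;  180^79 ≡ 114;  180^158 ≡ 316;  180^316 ≡ 1.
Smallest exponent giving 1 is 316.

316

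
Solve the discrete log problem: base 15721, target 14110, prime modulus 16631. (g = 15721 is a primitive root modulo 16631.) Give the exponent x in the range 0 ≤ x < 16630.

12824

Baby-step giant-step with m = ceil(sqrt(16630)) = 129.
Baby table (15721^j mod 16631 for j=0..128):
  0:1  1:15721  2:13181  3:12872  4:11335  5:13001  6:10362  7:357
  8:7750  9:15675  10:5148  11:5262  12:1308  13:7152  14:11032  15:6004
  16:7959  17:8426  18:15862  19:1288  20:8721  21:13508  22:14660  23:14093
  24:14502  25:8194  26:10779  27:3400  28:15997  29:11486  30:8639  31:4973
  32:14833  33:6342  34:16368  35:6496  36:9276  37:7388  38:12475  39:6723
  40:2278  41:5895  42:7363  43:1963  44:9818  45:13098  46:5247  47:14958
  48:9009  49:893  50:2289  51:12516  52:2675  53:10507  54:1455  55:6430
  56:2812  57:2254  58:11104  59:7008  60:9024  61:3874  62:432  63:6024
  64:6390  65:5950  66:7206  67:11785  68:2645  69:4545  70:5169  71:2783
  72:12013  73:11368  74:16233  75:12929  76:9358  77:15923  78:12302  79:14474
  80:412  81:7593  82:8866  83:14606  84:13340  85:1230  86:11608  87:14036
  88:16479  89:5272  90:8839  91:5914  92:6704  93:2937  94:4921  95:12260
  96:2801  97:12264  98:15792  99:15095  100:756  101:10542  102:2867  103:2097
  104:4295  105:16466  106:471  107:3796  108:4888  109:9028  110:234  111:3263
  112:7619  113:1837  114:8061  115:15392  116:13213  117:383  118:721  119:9130
  120:7200  121:614  122:6714  123:10468  124:3683  125:7932  126:16365  127:9226
  128:2995
Giant step factor: 15721^(-129) ≡ 16492 (mod 16631).
Scan 14110·16492^i mod 16631 for i = 0, 1, …:
  i=0: 14110   i=1: 1168   i=2: 3958   i=3: 15292
  i=4: 3180   i=5: 7017   i=6: 5866   i=7: 16176
  i=8: 13352   i=9: 6744     …   i=98: 403
  i=99: 10507
Match at i=99, j=53: x = 99·129 + 53 = 12824.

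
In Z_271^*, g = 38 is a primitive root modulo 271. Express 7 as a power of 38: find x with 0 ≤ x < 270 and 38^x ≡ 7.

34

Baby-step giant-step with m = ceil(sqrt(270)) = 17.
Baby table (38^j mod 271 for j=0..16):
  0:1  1:38  2:89  3:130  4:62  5:188  6:98  7:201
  8:50  9:3  10:114  11:267  12:119  13:186  14:22  15:23
  16:61
Giant step factor: 38^(-17) ≡ 215 (mod 271).
Scan 7·215^i mod 271 for i = 0, 1, …:
  i=0: 7   i=1: 150   i=2: 1
Match at i=2, j=0: x = 2·17 + 0 = 34.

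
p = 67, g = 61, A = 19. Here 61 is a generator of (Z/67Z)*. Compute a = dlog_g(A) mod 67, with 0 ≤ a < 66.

Baby-step giant-step with m = ceil(sqrt(66)) = 9.
Baby table (61^j mod 67 for j=0..8):
  0:1  1:61  2:36  3:52  4:23  5:63  6:24  7:57
  8:60
Giant step factor: 61^(-9) ≡ 8 (mod 67).
Scan 19·8^i mod 67 for i = 0, 1, …:
  i=0: 19   i=1: 18   i=2: 10   i=3: 13
  i=4: 37   i=5: 28   i=6: 23
Match at i=6, j=4: a = 6·9 + 4 = 58.

58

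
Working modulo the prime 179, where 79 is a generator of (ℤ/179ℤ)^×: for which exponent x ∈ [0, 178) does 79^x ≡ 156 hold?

166

Baby-step giant-step with m = ceil(sqrt(178)) = 14.
Baby table (79^j mod 179 for j=0..13):
  0:1  1:79  2:155  3:73  4:39  5:38  6:138  7:162
  8:89  9:50  10:12  11:53  12:70  13:160
Giant step factor: 79^(-14) ≡ 83 (mod 179).
Scan 156·83^i mod 179 for i = 0, 1, …:
  i=0: 156   i=1: 60   i=2: 147   i=3: 29
  i=4: 80   i=5: 17   i=6: 158   i=7: 47
  i=8: 142   i=9: 151   i=10: 3   i=11: 70
Match at i=11, j=12: x = 11·14 + 12 = 166.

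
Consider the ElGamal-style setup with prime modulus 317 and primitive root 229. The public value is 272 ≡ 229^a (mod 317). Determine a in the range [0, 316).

Baby-step giant-step with m = ceil(sqrt(316)) = 18.
Baby table (229^j mod 317 for j=0..17):
  0:1  1:229  2:136  3:78  4:110  5:147  6:61  7:21
  8:54  9:3  10:53  11:91  12:234  13:13  14:124  15:183
  16:63  17:162
Giant step factor: 229^(-18) ≡ 141 (mod 317).
Scan 272·141^i mod 317 for i = 0, 1, …:
  i=0: 272   i=1: 312   i=2: 246   i=3: 133
  i=4: 50   i=5: 76   i=6: 255   i=7: 134
  i=8: 191   i=9: 303     …   i=15: 185
  i=16: 91
Match at i=16, j=11: a = 16·18 + 11 = 299.

299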